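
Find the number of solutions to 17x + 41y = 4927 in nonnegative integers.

7

gcd(41, 17):
  41 = 2×17 + 7
  17 = 2×7 + 3
  7 = 2×3 + 1
  3 = 3×1
so gcd(41, 17) = 1.
Back-substitute for Bézout coefficients:
  1 = 7 - 2×3
  ... = 17×(-12) + 41×(5)
Scale by 4927: one solution is (-59124, 24635). Reduce x mod 41: (39, 104).
General: x = 39 + 41t, y = 104 - 17t.
x ≥ 0 ⇒ t ≥ 0; y ≥ 0 ⇒ t ≤ 6. So t ∈ [0, 6]: 7 solutions.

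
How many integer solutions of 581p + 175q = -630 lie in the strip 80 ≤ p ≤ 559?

19

gcd(581, 175):
  581 = 3*175 + 56
  175 = 3*56 + 7
  56 = 8*7
so gcd(581, 175) = 7.
Back-substitute for Bézout coefficients:
  7 = 175 - 3*56
  ... = 581*(-3) + 175*(10)
Scale by -90: particular solution (270, -900); reduce p mod 25: (20, -70).
General solution: p = 20 + 25t, q = -70 - 83t for integer t.
80 ≤ 20 + 25t ≤ 559 gives t ∈ [3, 21], which is 19 values.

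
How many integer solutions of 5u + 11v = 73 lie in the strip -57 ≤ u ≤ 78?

gcd(11, 5):
  11 = 2*5 + 1
  5 = 5*1
so gcd(11, 5) = 1.
Back-substitute for Bézout coefficients:
  1 = 11 - 2*5
  ... = 5*(-2) + 11*(1)
Scale by 73: particular solution (-146, 73); reduce u mod 11: (8, 3).
General solution: u = 8 + 11t, v = 3 - 5t for integer t.
-57 ≤ 8 + 11t ≤ 78 gives t ∈ [-5, 6], which is 12 values.

12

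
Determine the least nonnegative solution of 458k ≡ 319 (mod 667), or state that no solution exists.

174

gcd(667, 458) = 1.
1 divides 319, so solutions exist.
By Bézout, 458*(-150) + 667*(103) = 1.
So 458*(-150) ≡ 1 (mod 667); multiply by 319: k ≡ -47850 (mod 667).
Smallest nonnegative: k = -47850 mod 667 = 174.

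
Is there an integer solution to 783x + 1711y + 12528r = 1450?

gcd(1711, 783) = 29  (1711 = 2·783 + 145, 783 = 5·145 + 58, 145 = 2·58 + 29, 58 = 2·29).
gcd(29, 12528) = 29.
29 divides 1450, so integer solutions exist.

yes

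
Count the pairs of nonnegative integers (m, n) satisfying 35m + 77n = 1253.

gcd(77, 35):
  77 = 2×35 + 7
  35 = 5×7
so gcd(77, 35) = 7.
Back-substitute for Bézout coefficients:
  7 = 77 - 2×35
  ... = 35×(-2) + 77×(1)
Scale by 179: one solution is (-358, 179). Reduce m mod 11: (5, 14).
General: m = 5 + 11t, n = 14 - 5t.
m ≥ 0 ⇒ t ≥ 0; n ≥ 0 ⇒ t ≤ 2. So t ∈ [0, 2]: 3 solutions.

3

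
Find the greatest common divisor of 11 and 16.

1

gcd(16, 11):
  16 = 1×11 + 5
  11 = 2×5 + 1
  5 = 5×1
so gcd(16, 11) = 1.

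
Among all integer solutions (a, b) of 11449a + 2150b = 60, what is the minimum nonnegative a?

240

gcd(11449, 2150):
  11449 = 5·2150 + 699
  2150 = 3·699 + 53
  699 = 13·53 + 10
  53 = 5·10 + 3
  10 = 3·3 + 1
  3 = 3·1
so gcd(11449, 2150) = 1.
1 divides 60, so solutions exist.
Back-substitute for Bézout coefficients:
  1 = 10 - 3·3
  ... = 11449·(649) + 2150·(-3456)
Scale by 60/1 = 60: (a₀, b₀) = (38940, -207360).
General solution: a = 38940 + 2150t, b = -207360 - 11449t for integer t.
a ≥ 0: smallest is 38940 mod 2150 = 240 (at t = -18), with b = -1278.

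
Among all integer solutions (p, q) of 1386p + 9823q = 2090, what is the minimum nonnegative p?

285

gcd(9823, 1386) = 11  (9823 = 7×1386 + 121, 1386 = 11×121 + 55, 121 = 2×55 + 11, 55 = 5×11).
11 divides 2090, so solutions exist.
Back-substituting, 1386×(-163) + 9823×(23) = 11.
Scale by 2090/11 = 190: (p₀, q₀) = (-30970, 4370).
General solution: p = -30970 + 893t, q = 4370 - 126t for integer t.
p ≥ 0: smallest is -30970 mod 893 = 285 (at t = 35), with q = -40.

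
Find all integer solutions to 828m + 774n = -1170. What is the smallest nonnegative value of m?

7

gcd(828, 774):
  828 = 1*774 + 54
  774 = 14*54 + 18
  54 = 3*18
so gcd(828, 774) = 18.
18 divides -1170, so solutions exist.
Back-substitute for Bézout coefficients:
  18 = 774 - 14*54
  ... = 828*(-14) + 774*(15)
Scale by -1170/18 = -65: (m₀, n₀) = (910, -975).
General solution: m = 910 + 43t, n = -975 - 46t for integer t.
m ≥ 0: smallest is 910 mod 43 = 7 (at t = -21), with n = -9.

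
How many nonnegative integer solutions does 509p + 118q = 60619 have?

gcd(509, 118) = 1  (509 = 4×118 + 37, 118 = 3×37 + 7, 37 = 5×7 + 2, 7 = 3×2 + 1, 2 = 2×1).
Back-substituting, 509×(-51) + 118×(220) = 1.
Scale by 60619: one solution is (-3091569, 13336180). Reduce p mod 118: (31, 380).
General: p = 31 + 118t, q = 380 - 509t.
p ≥ 0 ⇒ t ≥ 0; q ≥ 0 ⇒ t ≤ 0. So t ∈ [0, 0]: 1 solution.

1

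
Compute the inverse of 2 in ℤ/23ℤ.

12

gcd(23, 2) = 1.
By Bézout, 2·(-11) + 23·(1) = 1.
So 2·-11 ≡ 1 (mod 23), and -11 mod 23 = 12.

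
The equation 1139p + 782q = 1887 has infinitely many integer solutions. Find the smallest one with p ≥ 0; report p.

25

gcd(1139, 782) = 17  (1139 = 1*782 + 357, 782 = 2*357 + 68, 357 = 5*68 + 17, 68 = 4*17).
17 divides 1887, so solutions exist.
Back-substituting, 1139*(11) + 782*(-16) = 17.
Scale by 1887/17 = 111: (p₀, q₀) = (1221, -1776).
General solution: p = 1221 + 46t, q = -1776 - 67t for integer t.
p ≥ 0: smallest is 1221 mod 46 = 25 (at t = -26), with q = -34.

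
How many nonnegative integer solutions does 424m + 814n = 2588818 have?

gcd(814, 424):
  814 = 1×424 + 390
  424 = 1×390 + 34
  390 = 11×34 + 16
  34 = 2×16 + 2
  16 = 8×2
so gcd(814, 424) = 2.
Back-substitute for Bézout coefficients:
  2 = 34 - 2×16
  ... = 424×(48) + 814×(-25)
Scale by 1294409: one solution is (62131632, -32360225). Reduce m mod 407: (233, 3059).
General: m = 233 + 407t, n = 3059 - 212t.
m ≥ 0 ⇒ t ≥ 0; n ≥ 0 ⇒ t ≤ 14. So t ∈ [0, 14]: 15 solutions.

15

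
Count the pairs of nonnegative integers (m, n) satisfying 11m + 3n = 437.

13

gcd(11, 3):
  11 = 3·3 + 2
  3 = 1·2 + 1
  2 = 2·1
so gcd(11, 3) = 1.
Back-substitute for Bézout coefficients:
  1 = 3 - 1·2
  ... = 11·(-1) + 3·(4)
Scale by 437: one solution is (-437, 1748). Reduce m mod 3: (1, 142).
General: m = 1 + 3t, n = 142 - 11t.
m ≥ 0 ⇒ t ≥ 0; n ≥ 0 ⇒ t ≤ 12. So t ∈ [0, 12]: 13 solutions.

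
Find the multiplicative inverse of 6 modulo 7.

gcd(7, 6) = 1.
By Bézout, 6·(-1) + 7·(1) = 1.
So 6·-1 ≡ 1 (mod 7), and -1 mod 7 = 6.

6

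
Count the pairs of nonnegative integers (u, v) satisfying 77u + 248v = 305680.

gcd(248, 77) = 1  (248 = 3×77 + 17, 77 = 4×17 + 9, 17 = 1×9 + 8, 9 = 1×8 + 1, 8 = 8×1).
Back-substituting, 77×(29) + 248×(-9) = 1.
Scale by 305680: one solution is (8864720, -2751120). Reduce u mod 248: (208, 1168).
General: u = 208 + 248t, v = 1168 - 77t.
u ≥ 0 ⇒ t ≥ 0; v ≥ 0 ⇒ t ≤ 15. So t ∈ [0, 15]: 16 solutions.

16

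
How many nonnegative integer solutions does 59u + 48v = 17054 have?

gcd(59, 48) = 1  (59 = 1*48 + 11, 48 = 4*11 + 4, 11 = 2*4 + 3, 4 = 1*3 + 1, 3 = 3*1).
Back-substituting, 59*(-13) + 48*(16) = 1.
Scale by 17054: one solution is (-221702, 272864). Reduce u mod 48: (10, 343).
General: u = 10 + 48t, v = 343 - 59t.
u ≥ 0 ⇒ t ≥ 0; v ≥ 0 ⇒ t ≤ 5. So t ∈ [0, 5]: 6 solutions.

6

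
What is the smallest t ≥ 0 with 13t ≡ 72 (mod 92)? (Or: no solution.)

gcd(92, 13):
  92 = 7*13 + 1
  13 = 13*1
so gcd(92, 13) = 1.
1 divides 72, so solutions exist.
Back-substitute for Bézout coefficients:
  1 = 92 - 7*13
  ... = 13*(-7) + 92*(1)
So 13*(-7) ≡ 1 (mod 92); multiply by 72: t ≡ -504 (mod 92).
Smallest nonnegative: t = -504 mod 92 = 48.

48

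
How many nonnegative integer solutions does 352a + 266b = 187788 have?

gcd(352, 266):
  352 = 1×266 + 86
  266 = 3×86 + 8
  86 = 10×8 + 6
  8 = 1×6 + 2
  6 = 3×2
so gcd(352, 266) = 2.
Back-substitute for Bézout coefficients:
  2 = 8 - 1×6
  ... = 352×(-34) + 266×(45)
Scale by 93894: one solution is (-3192396, 4225230). Reduce a mod 133: (3, 702).
General: a = 3 + 133t, b = 702 - 176t.
a ≥ 0 ⇒ t ≥ 0; b ≥ 0 ⇒ t ≤ 3. So t ∈ [0, 3]: 4 solutions.

4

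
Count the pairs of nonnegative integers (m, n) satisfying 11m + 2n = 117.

gcd(11, 2) = 1.
By Bézout, 11*(1) + 2*(-5) = 1.
One solution: (1, 53).
General: m = 1 + 2t, n = 53 - 11t.
m ≥ 0 ⇒ t ≥ 0; n ≥ 0 ⇒ t ≤ 4. So t ∈ [0, 4]: 5 solutions.

5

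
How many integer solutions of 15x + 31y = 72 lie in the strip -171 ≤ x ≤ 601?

25

gcd(31, 15) = 1  (31 = 2×15 + 1, 15 = 15×1).
Back-substituting, 15×(-2) + 31×(1) = 1.
Scale by 72: particular solution (-144, 72); reduce x mod 31: (11, -3).
General solution: x = 11 + 31t, y = -3 - 15t for integer t.
-171 ≤ 11 + 31t ≤ 601 gives t ∈ [-5, 19], which is 25 values.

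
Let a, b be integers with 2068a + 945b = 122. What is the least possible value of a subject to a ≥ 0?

659

gcd(2068, 945):
  2068 = 2×945 + 178
  945 = 5×178 + 55
  178 = 3×55 + 13
  55 = 4×13 + 3
  13 = 4×3 + 1
  3 = 3×1
so gcd(2068, 945) = 1.
1 divides 122, so solutions exist.
Back-substitute for Bézout coefficients:
  1 = 13 - 4×3
  ... = 2068×(292) + 945×(-639)
Scale by 122/1 = 122: (a₀, b₀) = (35624, -77958).
General solution: a = 35624 + 945t, b = -77958 - 2068t for integer t.
a ≥ 0: smallest is 35624 mod 945 = 659 (at t = -37), with b = -1442.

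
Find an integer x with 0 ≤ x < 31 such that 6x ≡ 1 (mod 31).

26

gcd(31, 6) = 1  (31 = 5*6 + 1, 6 = 6*1).
Back-substituting, 6*(-5) + 31*(1) = 1.
So 6*-5 ≡ 1 (mod 31), and -5 mod 31 = 26.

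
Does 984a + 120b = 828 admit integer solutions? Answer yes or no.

gcd(984, 120) = 24  (984 = 8·120 + 24, 120 = 5·24).
24 does not divide 828 (remainder 12), so no integer solutions.

no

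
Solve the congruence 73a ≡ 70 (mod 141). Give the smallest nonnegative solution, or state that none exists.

28

gcd(141, 73) = 1  (141 = 1·73 + 68, 73 = 1·68 + 5, 68 = 13·5 + 3, 5 = 1·3 + 2, 3 = 1·2 + 1, 2 = 2·1).
1 divides 70, so solutions exist.
Back-substituting, 73·(-56) + 141·(29) = 1.
So 73·(-56) ≡ 1 (mod 141); multiply by 70: a ≡ -3920 (mod 141).
Smallest nonnegative: a = -3920 mod 141 = 28.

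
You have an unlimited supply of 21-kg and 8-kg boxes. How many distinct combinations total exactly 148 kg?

1

Need nonnegative integers with 21j + 8k = 148.
gcd(21, 8) = 1, and 21·(-3) + 8·(8) = 1.
So (j₀, k₀) = (-444, 1184); general j = -444 + 8t, k = 1184 - 21t.
j ≥ 0 ⇒ t ≥ 56; k ≥ 0 ⇒ t ≤ 56. That's 1 value of t.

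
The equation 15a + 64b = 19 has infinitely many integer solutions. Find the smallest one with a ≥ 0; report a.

61

gcd(64, 15) = 1.
1 divides 19, so solutions exist.
By Bézout, 15*(-17) + 64*(4) = 1.
Scale by 19/1 = 19: (a₀, b₀) = (-323, 76).
General solution: a = -323 + 64t, b = 76 - 15t for integer t.
a ≥ 0: smallest is -323 mod 64 = 61 (at t = 6), with b = -14.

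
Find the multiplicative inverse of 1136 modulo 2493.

gcd(2493, 1136):
  2493 = 2×1136 + 221
  1136 = 5×221 + 31
  221 = 7×31 + 4
  31 = 7×4 + 3
  4 = 1×3 + 1
  3 = 3×1
so gcd(2493, 1136) = 1.
Back-substitute for Bézout coefficients:
  1 = 4 - 1×3
  ... = 1136×(-643) + 2493×(293)
So 1136×-643 ≡ 1 (mod 2493), and -643 mod 2493 = 1850.

1850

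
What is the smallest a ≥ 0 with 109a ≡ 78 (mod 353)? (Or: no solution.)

344

gcd(353, 109) = 1.
1 divides 78, so solutions exist.
By Bézout, 109*(-68) + 353*(21) = 1.
So 109*(-68) ≡ 1 (mod 353); multiply by 78: a ≡ -5304 (mod 353).
Smallest nonnegative: a = -5304 mod 353 = 344.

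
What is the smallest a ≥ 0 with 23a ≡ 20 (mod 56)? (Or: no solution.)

gcd(56, 23) = 1.
1 divides 20, so solutions exist.
By Bézout, 23×(-17) + 56×(7) = 1.
So 23×(-17) ≡ 1 (mod 56); multiply by 20: a ≡ -340 (mod 56).
Smallest nonnegative: a = -340 mod 56 = 52.

52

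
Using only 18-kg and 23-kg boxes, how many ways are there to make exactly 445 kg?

1

Need nonnegative integers with 18j + 23k = 445.
gcd(18, 23) = 1, and 18·(9) + 23·(-7) = 1.
So (j₀, k₀) = (4005, -3115); general j = 4005 + 23t, k = -3115 - 18t.
j ≥ 0 ⇒ t ≥ -174; k ≥ 0 ⇒ t ≤ -174. That's 1 value of t.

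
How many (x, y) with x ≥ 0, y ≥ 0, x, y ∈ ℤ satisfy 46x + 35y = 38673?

24

gcd(46, 35):
  46 = 1*35 + 11
  35 = 3*11 + 2
  11 = 5*2 + 1
  2 = 2*1
so gcd(46, 35) = 1.
Back-substitute for Bézout coefficients:
  1 = 11 - 5*2
  ... = 46*(16) + 35*(-21)
Scale by 38673: one solution is (618768, -812133). Reduce x mod 35: (3, 1101).
General: x = 3 + 35t, y = 1101 - 46t.
x ≥ 0 ⇒ t ≥ 0; y ≥ 0 ⇒ t ≤ 23. So t ∈ [0, 23]: 24 solutions.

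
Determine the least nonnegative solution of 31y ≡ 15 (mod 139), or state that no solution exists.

gcd(139, 31) = 1.
1 divides 15, so solutions exist.
By Bézout, 31·(9) + 139·(-2) = 1.
So 31·(9) ≡ 1 (mod 139); multiply by 15: y ≡ 135 (mod 139).
Smallest nonnegative: y = 135 mod 139 = 135.

135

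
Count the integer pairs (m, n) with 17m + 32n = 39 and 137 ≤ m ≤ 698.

18

gcd(32, 17):
  32 = 1*17 + 15
  17 = 1*15 + 2
  15 = 7*2 + 1
  2 = 2*1
so gcd(32, 17) = 1.
Back-substitute for Bézout coefficients:
  1 = 15 - 7*2
  ... = 17*(-15) + 32*(8)
Scale by 39: particular solution (-585, 312); reduce m mod 32: (23, -11).
General solution: m = 23 + 32t, n = -11 - 17t for integer t.
137 ≤ 23 + 32t ≤ 698 gives t ∈ [4, 21], which is 18 values.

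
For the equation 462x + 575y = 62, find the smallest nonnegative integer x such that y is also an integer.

376

gcd(575, 462) = 1.
1 divides 62, so solutions exist.
By Bézout, 462×(173) + 575×(-139) = 1.
Scale by 62/1 = 62: (x₀, y₀) = (10726, -8618).
General solution: x = 10726 + 575t, y = -8618 - 462t for integer t.
x ≥ 0: smallest is 10726 mod 575 = 376 (at t = -18), with y = -302.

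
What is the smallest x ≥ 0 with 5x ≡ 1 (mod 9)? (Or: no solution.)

gcd(9, 5):
  9 = 1×5 + 4
  5 = 1×4 + 1
  4 = 4×1
so gcd(9, 5) = 1.
1 divides 1, so solutions exist.
Back-substitute for Bézout coefficients:
  1 = 5 - 1×4
  ... = 5×(2) + 9×(-1)
So 5×(2) ≡ 1 (mod 9); multiply by 1: x ≡ 2 (mod 9).
Smallest nonnegative: x = 2 mod 9 = 2.

2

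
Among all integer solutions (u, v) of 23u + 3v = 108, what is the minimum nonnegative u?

0

gcd(23, 3) = 1.
1 divides 108, so solutions exist.
By Bézout, 23·(-1) + 3·(8) = 1.
Scale by 108/1 = 108: (u₀, v₀) = (-108, 864).
General solution: u = -108 + 3t, v = 864 - 23t for integer t.
u ≥ 0: smallest is -108 mod 3 = 0 (at t = 36), with v = 36.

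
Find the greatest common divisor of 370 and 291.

1

gcd(370, 291) = 1  (370 = 1·291 + 79, 291 = 3·79 + 54, 79 = 1·54 + 25, 54 = 2·25 + 4, 25 = 6·4 + 1, 4 = 4·1).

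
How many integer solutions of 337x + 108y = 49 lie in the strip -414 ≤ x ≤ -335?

gcd(337, 108) = 1  (337 = 3×108 + 13, 108 = 8×13 + 4, 13 = 3×4 + 1, 4 = 4×1).
Back-substituting, 337×(25) + 108×(-78) = 1.
Scale by 49: particular solution (1225, -3822); reduce x mod 108: (37, -115).
General solution: x = 37 + 108t, y = -115 - 337t for integer t.
-414 ≤ 37 + 108t ≤ -335 gives t ∈ [-4, -4], which is 1 value.

1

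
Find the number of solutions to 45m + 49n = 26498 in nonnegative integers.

12

gcd(49, 45) = 1.
By Bézout, 45×(12) + 49×(-11) = 1.
One solution: (15, 527).
General: m = 15 + 49t, n = 527 - 45t.
m ≥ 0 ⇒ t ≥ 0; n ≥ 0 ⇒ t ≤ 11. So t ∈ [0, 11]: 12 solutions.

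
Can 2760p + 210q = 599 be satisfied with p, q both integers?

gcd(2760, 210):
  2760 = 13*210 + 30
  210 = 7*30
so gcd(2760, 210) = 30.
30 does not divide 599 (remainder 29), so no integer solutions.

no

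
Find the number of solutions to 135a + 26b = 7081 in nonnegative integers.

2

gcd(135, 26) = 1  (135 = 5·26 + 5, 26 = 5·5 + 1, 5 = 5·1).
Back-substituting, 135·(-5) + 26·(26) = 1.
Scale by 7081: one solution is (-35405, 184106). Reduce a mod 26: (7, 236).
General: a = 7 + 26t, b = 236 - 135t.
a ≥ 0 ⇒ t ≥ 0; b ≥ 0 ⇒ t ≤ 1. So t ∈ [0, 1]: 2 solutions.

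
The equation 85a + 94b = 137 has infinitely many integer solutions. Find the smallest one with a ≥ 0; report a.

37

gcd(94, 85):
  94 = 1·85 + 9
  85 = 9·9 + 4
  9 = 2·4 + 1
  4 = 4·1
so gcd(94, 85) = 1.
1 divides 137, so solutions exist.
Back-substitute for Bézout coefficients:
  1 = 9 - 2·4
  ... = 85·(-21) + 94·(19)
Scale by 137/1 = 137: (a₀, b₀) = (-2877, 2603).
General solution: a = -2877 + 94t, b = 2603 - 85t for integer t.
a ≥ 0: smallest is -2877 mod 94 = 37 (at t = 31), with b = -32.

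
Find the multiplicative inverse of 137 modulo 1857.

gcd(1857, 137) = 1.
By Bézout, 137×(122) + 1857×(-9) = 1.
So 137×122 ≡ 1 (mod 1857), and 122 mod 1857 = 122.

122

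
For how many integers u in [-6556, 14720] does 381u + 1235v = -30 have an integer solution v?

gcd(1235, 381):
  1235 = 3×381 + 92
  381 = 4×92 + 13
  92 = 7×13 + 1
  13 = 13×1
so gcd(1235, 381) = 1.
Back-substitute for Bézout coefficients:
  1 = 92 - 7×13
  ... = 381×(-94) + 1235×(29)
Scale by -30: particular solution (2820, -870); reduce u mod 1235: (350, -108).
General solution: u = 350 + 1235t, v = -108 - 381t for integer t.
-6556 ≤ 350 + 1235t ≤ 14720 gives t ∈ [-5, 11], which is 17 values.

17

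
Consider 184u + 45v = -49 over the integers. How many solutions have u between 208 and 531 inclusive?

7

gcd(184, 45):
  184 = 4·45 + 4
  45 = 11·4 + 1
  4 = 4·1
so gcd(184, 45) = 1.
Back-substitute for Bézout coefficients:
  1 = 45 - 11·4
  ... = 184·(-11) + 45·(45)
Scale by -49: particular solution (539, -2205); reduce u mod 45: (44, -181).
General solution: u = 44 + 45t, v = -181 - 184t for integer t.
208 ≤ 44 + 45t ≤ 531 gives t ∈ [4, 10], which is 7 values.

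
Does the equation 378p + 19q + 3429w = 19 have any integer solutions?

gcd(378, 19) = 1  (378 = 19·19 + 17, 19 = 1·17 + 2, 17 = 8·2 + 1, 2 = 2·1).
gcd(1, 3429) = 1.
1 divides 19, so integer solutions exist.

yes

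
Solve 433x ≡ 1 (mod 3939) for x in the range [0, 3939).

1219

gcd(3939, 433):
  3939 = 9×433 + 42
  433 = 10×42 + 13
  42 = 3×13 + 3
  13 = 4×3 + 1
  3 = 3×1
so gcd(3939, 433) = 1.
Back-substitute for Bézout coefficients:
  1 = 13 - 4×3
  ... = 433×(1219) + 3939×(-134)
So 433×1219 ≡ 1 (mod 3939), and 1219 mod 3939 = 1219.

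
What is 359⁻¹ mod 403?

174

gcd(403, 359):
  403 = 1*359 + 44
  359 = 8*44 + 7
  44 = 6*7 + 2
  7 = 3*2 + 1
  2 = 2*1
so gcd(403, 359) = 1.
Back-substitute for Bézout coefficients:
  1 = 7 - 3*2
  ... = 359*(174) + 403*(-155)
So 359*174 ≡ 1 (mod 403), and 174 mod 403 = 174.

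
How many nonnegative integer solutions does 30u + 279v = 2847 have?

1

gcd(279, 30) = 3  (279 = 9×30 + 9, 30 = 3×9 + 3, 9 = 3×3).
Back-substituting, 30×(28) + 279×(-3) = 3.
Scale by 949: one solution is (26572, -2847). Reduce u mod 93: (67, 3).
General: u = 67 + 93t, v = 3 - 10t.
u ≥ 0 ⇒ t ≥ 0; v ≥ 0 ⇒ t ≤ 0. So t ∈ [0, 0]: 1 solution.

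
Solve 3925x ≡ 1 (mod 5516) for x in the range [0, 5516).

gcd(5516, 3925) = 1  (5516 = 1·3925 + 1591, 3925 = 2·1591 + 743, 1591 = 2·743 + 105, 743 = 7·105 + 8, 105 = 13·8 + 1, 8 = 8·1).
Back-substituting, 3925·(-683) + 5516·(486) = 1.
So 3925·-683 ≡ 1 (mod 5516), and -683 mod 5516 = 4833.

4833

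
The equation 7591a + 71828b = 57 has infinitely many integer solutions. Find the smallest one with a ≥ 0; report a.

gcd(71828, 7591) = 1  (71828 = 9*7591 + 3509, 7591 = 2*3509 + 573, 3509 = 6*573 + 71, 573 = 8*71 + 5, 71 = 14*5 + 1, 5 = 5*1).
1 divides 57, so solutions exist.
Back-substituting, 7591*(-14165) + 71828*(1497) = 1.
Scale by 57/1 = 57: (a₀, b₀) = (-807405, 85329).
General solution: a = -807405 + 71828t, b = 85329 - 7591t for integer t.
a ≥ 0: smallest is -807405 mod 71828 = 54531 (at t = 12), with b = -5763.

54531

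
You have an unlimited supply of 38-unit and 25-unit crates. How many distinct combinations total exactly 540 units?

1

Need nonnegative integers with 38j + 25k = 540.
gcd(38, 25) = 1, and 38·(2) + 25·(-3) = 1.
So (j₀, k₀) = (1080, -1620); general j = 1080 + 25t, k = -1620 - 38t.
j ≥ 0 ⇒ t ≥ -43; k ≥ 0 ⇒ t ≤ -43. That's 1 value of t.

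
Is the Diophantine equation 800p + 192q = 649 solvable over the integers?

no

gcd(800, 192) = 32  (800 = 4·192 + 32, 192 = 6·32).
32 does not divide 649 (remainder 9), so no integer solutions.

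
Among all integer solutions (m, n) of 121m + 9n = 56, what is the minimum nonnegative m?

gcd(121, 9):
  121 = 13*9 + 4
  9 = 2*4 + 1
  4 = 4*1
so gcd(121, 9) = 1.
1 divides 56, so solutions exist.
Back-substitute for Bézout coefficients:
  1 = 9 - 2*4
  ... = 121*(-2) + 9*(27)
Scale by 56/1 = 56: (m₀, n₀) = (-112, 1512).
General solution: m = -112 + 9t, n = 1512 - 121t for integer t.
m ≥ 0: smallest is -112 mod 9 = 5 (at t = 13), with n = -61.

5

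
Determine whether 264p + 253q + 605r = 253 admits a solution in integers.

gcd(264, 253):
  264 = 1×253 + 11
  253 = 23×11
so gcd(264, 253) = 11.
gcd(11, 605) = 11.
11 divides 253, so integer solutions exist.

yes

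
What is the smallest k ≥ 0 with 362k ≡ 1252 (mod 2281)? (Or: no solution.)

810

gcd(2281, 362):
  2281 = 6×362 + 109
  362 = 3×109 + 35
  109 = 3×35 + 4
  35 = 8×4 + 3
  4 = 1×3 + 1
  3 = 3×1
so gcd(2281, 362) = 1.
1 divides 1252, so solutions exist.
Back-substitute for Bézout coefficients:
  1 = 4 - 1×3
  ... = 362×(-586) + 2281×(93)
So 362×(-586) ≡ 1 (mod 2281); multiply by 1252: k ≡ -733672 (mod 2281).
Smallest nonnegative: k = -733672 mod 2281 = 810.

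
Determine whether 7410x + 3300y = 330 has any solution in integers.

gcd(7410, 3300) = 30.
30 divides 330, so integer solutions exist.

yes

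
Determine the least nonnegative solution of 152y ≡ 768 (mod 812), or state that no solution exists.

176

gcd(812, 152):
  812 = 5×152 + 52
  152 = 2×52 + 48
  52 = 1×48 + 4
  48 = 12×4
so gcd(812, 152) = 4.
4 divides 768, so solutions exist.
Back-substitute for Bézout coefficients:
  4 = 52 - 1×48
  ... = 152×(-16) + 812×(3)
So 152×(-16) ≡ 4 (mod 812); multiply by 192: y ≡ -3072 (mod 203).
Smallest nonnegative: y = -3072 mod 203 = 176.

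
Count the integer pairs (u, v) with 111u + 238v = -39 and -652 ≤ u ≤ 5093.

24

gcd(238, 111) = 1.
By Bézout, 111·(-15) + 238·(7) = 1.
Particular solution: (109, -51).
General solution: u = 109 + 238t, v = -51 - 111t for integer t.
-652 ≤ 109 + 238t ≤ 5093 gives t ∈ [-3, 20], which is 24 values.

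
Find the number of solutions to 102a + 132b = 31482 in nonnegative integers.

gcd(132, 102) = 6  (132 = 1*102 + 30, 102 = 3*30 + 12, 30 = 2*12 + 6, 12 = 2*6).
Back-substituting, 102*(-9) + 132*(7) = 6.
Scale by 5247: one solution is (-47223, 36729). Reduce a mod 22: (11, 230).
General: a = 11 + 22t, b = 230 - 17t.
a ≥ 0 ⇒ t ≥ 0; b ≥ 0 ⇒ t ≤ 13. So t ∈ [0, 13]: 14 solutions.

14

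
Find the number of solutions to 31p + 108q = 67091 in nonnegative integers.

20

gcd(108, 31):
  108 = 3·31 + 15
  31 = 2·15 + 1
  15 = 15·1
so gcd(108, 31) = 1.
Back-substitute for Bézout coefficients:
  1 = 31 - 2·15
  ... = 31·(7) + 108·(-2)
Scale by 67091: one solution is (469637, -134182). Reduce p mod 108: (53, 606).
General: p = 53 + 108t, q = 606 - 31t.
p ≥ 0 ⇒ t ≥ 0; q ≥ 0 ⇒ t ≤ 19. So t ∈ [0, 19]: 20 solutions.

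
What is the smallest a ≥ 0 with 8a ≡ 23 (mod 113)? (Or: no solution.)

17

gcd(113, 8):
  113 = 14*8 + 1
  8 = 8*1
so gcd(113, 8) = 1.
1 divides 23, so solutions exist.
Back-substitute for Bézout coefficients:
  1 = 113 - 14*8
  ... = 8*(-14) + 113*(1)
So 8*(-14) ≡ 1 (mod 113); multiply by 23: a ≡ -322 (mod 113).
Smallest nonnegative: a = -322 mod 113 = 17.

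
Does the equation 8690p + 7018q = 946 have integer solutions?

gcd(8690, 7018):
  8690 = 1·7018 + 1672
  7018 = 4·1672 + 330
  1672 = 5·330 + 22
  330 = 15·22
so gcd(8690, 7018) = 22.
22 divides 946, so integer solutions exist.

yes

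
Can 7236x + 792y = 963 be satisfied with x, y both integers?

gcd(7236, 792) = 36  (7236 = 9·792 + 108, 792 = 7·108 + 36, 108 = 3·36).
36 does not divide 963 (remainder 27), so no integer solutions.

no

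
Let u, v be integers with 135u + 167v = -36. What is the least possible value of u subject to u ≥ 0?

22

gcd(167, 135):
  167 = 1·135 + 32
  135 = 4·32 + 7
  32 = 4·7 + 4
  7 = 1·4 + 3
  4 = 1·3 + 1
  3 = 3·1
so gcd(167, 135) = 1.
1 divides -36, so solutions exist.
Back-substitute for Bézout coefficients:
  1 = 4 - 1·3
  ... = 135·(-47) + 167·(38)
Scale by -36/1 = -36: (u₀, v₀) = (1692, -1368).
General solution: u = 1692 + 167t, v = -1368 - 135t for integer t.
u ≥ 0: smallest is 1692 mod 167 = 22 (at t = -10), with v = -18.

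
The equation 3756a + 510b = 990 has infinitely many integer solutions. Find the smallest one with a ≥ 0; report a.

30

gcd(3756, 510):
  3756 = 7*510 + 186
  510 = 2*186 + 138
  186 = 1*138 + 48
  138 = 2*48 + 42
  48 = 1*42 + 6
  42 = 7*6
so gcd(3756, 510) = 6.
6 divides 990, so solutions exist.
Back-substitute for Bézout coefficients:
  6 = 48 - 1*42
  ... = 3756*(11) + 510*(-81)
Scale by 990/6 = 165: (a₀, b₀) = (1815, -13365).
General solution: a = 1815 + 85t, b = -13365 - 626t for integer t.
a ≥ 0: smallest is 1815 mod 85 = 30 (at t = -21), with b = -219.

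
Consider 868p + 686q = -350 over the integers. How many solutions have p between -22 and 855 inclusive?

gcd(868, 686) = 14  (868 = 1×686 + 182, 686 = 3×182 + 140, 182 = 1×140 + 42, 140 = 3×42 + 14, 42 = 3×14).
Back-substituting, 868×(-15) + 686×(19) = 14.
Scale by -25: particular solution (375, -475); reduce p mod 49: (32, -41).
General solution: p = 32 + 49t, q = -41 - 62t for integer t.
-22 ≤ 32 + 49t ≤ 855 gives t ∈ [-1, 16], which is 18 values.

18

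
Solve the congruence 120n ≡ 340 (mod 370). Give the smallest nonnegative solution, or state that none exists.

gcd(370, 120) = 10  (370 = 3*120 + 10, 120 = 12*10).
10 divides 340, so solutions exist.
Back-substituting, 120*(-3) + 370*(1) = 10.
So 120*(-3) ≡ 10 (mod 370); multiply by 34: n ≡ -102 (mod 37).
Smallest nonnegative: n = -102 mod 37 = 9.

9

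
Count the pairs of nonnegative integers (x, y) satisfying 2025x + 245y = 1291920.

13

gcd(2025, 245):
  2025 = 8·245 + 65
  245 = 3·65 + 50
  65 = 1·50 + 15
  50 = 3·15 + 5
  15 = 3·5
so gcd(2025, 245) = 5.
Back-substitute for Bézout coefficients:
  5 = 50 - 3·15
  ... = 2025·(-15) + 245·(124)
Scale by 258384: one solution is (-3875760, 32039616). Reduce x mod 49: (42, 4926).
General: x = 42 + 49t, y = 4926 - 405t.
x ≥ 0 ⇒ t ≥ 0; y ≥ 0 ⇒ t ≤ 12. So t ∈ [0, 12]: 13 solutions.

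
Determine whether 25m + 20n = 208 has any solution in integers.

gcd(25, 20) = 5  (25 = 1·20 + 5, 20 = 4·5).
5 does not divide 208 (remainder 3), so no integer solutions.

no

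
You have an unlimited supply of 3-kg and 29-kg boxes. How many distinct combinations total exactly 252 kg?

3

Need nonnegative integers with 3j + 29k = 252.
gcd(3, 29) = 1, and 3·(10) + 29·(-1) = 1.
So (j₀, k₀) = (2520, -252); general j = 2520 + 29t, k = -252 - 3t.
j ≥ 0 ⇒ t ≥ -86; k ≥ 0 ⇒ t ≤ -84. That's 3 values of t.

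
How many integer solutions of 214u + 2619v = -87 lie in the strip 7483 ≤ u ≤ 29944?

gcd(2619, 214) = 1  (2619 = 12×214 + 51, 214 = 4×51 + 10, 51 = 5×10 + 1, 10 = 10×1).
Back-substituting, 214×(-257) + 2619×(21) = 1.
Scale by -87: particular solution (22359, -1827); reduce u mod 2619: (1407, -115).
General solution: u = 1407 + 2619t, v = -115 - 214t for integer t.
7483 ≤ 1407 + 2619t ≤ 29944 gives t ∈ [3, 10], which is 8 values.

8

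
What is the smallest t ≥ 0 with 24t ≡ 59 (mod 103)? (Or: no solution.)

gcd(103, 24):
  103 = 4×24 + 7
  24 = 3×7 + 3
  7 = 2×3 + 1
  3 = 3×1
so gcd(103, 24) = 1.
1 divides 59, so solutions exist.
Back-substitute for Bézout coefficients:
  1 = 7 - 2×3
  ... = 24×(-30) + 103×(7)
So 24×(-30) ≡ 1 (mod 103); multiply by 59: t ≡ -1770 (mod 103).
Smallest nonnegative: t = -1770 mod 103 = 84.

84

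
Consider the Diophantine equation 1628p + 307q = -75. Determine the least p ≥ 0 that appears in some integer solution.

gcd(1628, 307):
  1628 = 5×307 + 93
  307 = 3×93 + 28
  93 = 3×28 + 9
  28 = 3×9 + 1
  9 = 9×1
so gcd(1628, 307) = 1.
1 divides -75, so solutions exist.
Back-substitute for Bézout coefficients:
  1 = 28 - 3×9
  ... = 1628×(-33) + 307×(175)
Scale by -75/1 = -75: (p₀, q₀) = (2475, -13125).
General solution: p = 2475 + 307t, q = -13125 - 1628t for integer t.
p ≥ 0: smallest is 2475 mod 307 = 19 (at t = -8), with q = -101.

19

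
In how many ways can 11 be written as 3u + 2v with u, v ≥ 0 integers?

gcd(3, 2):
  3 = 1*2 + 1
  2 = 2*1
so gcd(3, 2) = 1.
Back-substitute for Bézout coefficients:
  1 = 3 - 1*2
  ... = 3*(1) + 2*(-1)
Scale by 11: one solution is (11, -11). Reduce u mod 2: (1, 4).
General: u = 1 + 2t, v = 4 - 3t.
u ≥ 0 ⇒ t ≥ 0; v ≥ 0 ⇒ t ≤ 1. So t ∈ [0, 1]: 2 solutions.

2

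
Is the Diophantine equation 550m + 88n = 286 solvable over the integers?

yes

gcd(550, 88):
  550 = 6*88 + 22
  88 = 4*22
so gcd(550, 88) = 22.
22 divides 286, so integer solutions exist.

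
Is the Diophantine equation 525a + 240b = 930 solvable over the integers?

gcd(525, 240):
  525 = 2×240 + 45
  240 = 5×45 + 15
  45 = 3×15
so gcd(525, 240) = 15.
15 divides 930, so integer solutions exist.

yes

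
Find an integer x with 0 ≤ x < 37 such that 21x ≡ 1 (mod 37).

30

gcd(37, 21):
  37 = 1·21 + 16
  21 = 1·16 + 5
  16 = 3·5 + 1
  5 = 5·1
so gcd(37, 21) = 1.
Back-substitute for Bézout coefficients:
  1 = 16 - 3·5
  ... = 21·(-7) + 37·(4)
So 21·-7 ≡ 1 (mod 37), and -7 mod 37 = 30.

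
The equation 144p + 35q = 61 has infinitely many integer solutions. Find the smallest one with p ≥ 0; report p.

gcd(144, 35):
  144 = 4*35 + 4
  35 = 8*4 + 3
  4 = 1*3 + 1
  3 = 3*1
so gcd(144, 35) = 1.
1 divides 61, so solutions exist.
Back-substitute for Bézout coefficients:
  1 = 4 - 1*3
  ... = 144*(9) + 35*(-37)
Scale by 61/1 = 61: (p₀, q₀) = (549, -2257).
General solution: p = 549 + 35t, q = -2257 - 144t for integer t.
p ≥ 0: smallest is 549 mod 35 = 24 (at t = -15), with q = -97.

24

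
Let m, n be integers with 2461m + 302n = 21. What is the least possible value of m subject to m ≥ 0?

81

gcd(2461, 302) = 1.
1 divides 21, so solutions exist.
By Bézout, 2461·(47) + 302·(-383) = 1.
Scale by 21/1 = 21: (m₀, n₀) = (987, -8043).
General solution: m = 987 + 302t, n = -8043 - 2461t for integer t.
m ≥ 0: smallest is 987 mod 302 = 81 (at t = -3), with n = -660.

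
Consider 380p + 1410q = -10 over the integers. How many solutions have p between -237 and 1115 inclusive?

10

gcd(1410, 380) = 10.
By Bézout, 380*(26) + 1410*(-7) = 10.
Particular solution: (115, -31).
General solution: p = 115 + 141t, q = -31 - 38t for integer t.
-237 ≤ 115 + 141t ≤ 1115 gives t ∈ [-2, 7], which is 10 values.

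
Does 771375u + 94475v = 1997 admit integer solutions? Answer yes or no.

gcd(771375, 94475) = 25  (771375 = 8×94475 + 15575, 94475 = 6×15575 + 1025, 15575 = 15×1025 + 200, 1025 = 5×200 + 25, 200 = 8×25).
25 does not divide 1997 (remainder 22), so no integer solutions.

no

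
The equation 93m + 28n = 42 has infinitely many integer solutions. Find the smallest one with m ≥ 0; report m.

14

gcd(93, 28):
  93 = 3·28 + 9
  28 = 3·9 + 1
  9 = 9·1
so gcd(93, 28) = 1.
1 divides 42, so solutions exist.
Back-substitute for Bézout coefficients:
  1 = 28 - 3·9
  ... = 93·(-3) + 28·(10)
Scale by 42/1 = 42: (m₀, n₀) = (-126, 420).
General solution: m = -126 + 28t, n = 420 - 93t for integer t.
m ≥ 0: smallest is -126 mod 28 = 14 (at t = 5), with n = -45.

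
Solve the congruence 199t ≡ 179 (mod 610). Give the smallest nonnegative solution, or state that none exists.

gcd(610, 199) = 1  (610 = 3×199 + 13, 199 = 15×13 + 4, 13 = 3×4 + 1, 4 = 4×1).
1 divides 179, so solutions exist.
Back-substituting, 199×(-141) + 610×(46) = 1.
So 199×(-141) ≡ 1 (mod 610); multiply by 179: t ≡ -25239 (mod 610).
Smallest nonnegative: t = -25239 mod 610 = 381.

381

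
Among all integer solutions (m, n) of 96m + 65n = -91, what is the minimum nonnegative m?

gcd(96, 65) = 1  (96 = 1·65 + 31, 65 = 2·31 + 3, 31 = 10·3 + 1, 3 = 3·1).
1 divides -91, so solutions exist.
Back-substituting, 96·(21) + 65·(-31) = 1.
Scale by -91/1 = -91: (m₀, n₀) = (-1911, 2821).
General solution: m = -1911 + 65t, n = 2821 - 96t for integer t.
m ≥ 0: smallest is -1911 mod 65 = 39 (at t = 30), with n = -59.

39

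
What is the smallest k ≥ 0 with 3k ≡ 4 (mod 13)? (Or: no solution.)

gcd(13, 3) = 1  (13 = 4·3 + 1, 3 = 3·1).
1 divides 4, so solutions exist.
Back-substituting, 3·(-4) + 13·(1) = 1.
So 3·(-4) ≡ 1 (mod 13); multiply by 4: k ≡ -16 (mod 13).
Smallest nonnegative: k = -16 mod 13 = 10.

10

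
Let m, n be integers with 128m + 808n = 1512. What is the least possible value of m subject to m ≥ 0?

56

gcd(808, 128):
  808 = 6·128 + 40
  128 = 3·40 + 8
  40 = 5·8
so gcd(808, 128) = 8.
8 divides 1512, so solutions exist.
Back-substitute for Bézout coefficients:
  8 = 128 - 3·40
  ... = 128·(19) + 808·(-3)
Scale by 1512/8 = 189: (m₀, n₀) = (3591, -567).
General solution: m = 3591 + 101t, n = -567 - 16t for integer t.
m ≥ 0: smallest is 3591 mod 101 = 56 (at t = -35), with n = -7.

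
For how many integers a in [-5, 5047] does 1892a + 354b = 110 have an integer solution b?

29

gcd(1892, 354):
  1892 = 5·354 + 122
  354 = 2·122 + 110
  122 = 1·110 + 12
  110 = 9·12 + 2
  12 = 6·2
so gcd(1892, 354) = 2.
Back-substitute for Bézout coefficients:
  2 = 110 - 9·12
  ... = 1892·(-29) + 354·(155)
Scale by 55: particular solution (-1595, 8525); reduce a mod 177: (175, -935).
General solution: a = 175 + 177t, b = -935 - 946t for integer t.
-5 ≤ 175 + 177t ≤ 5047 gives t ∈ [-1, 27], which is 29 values.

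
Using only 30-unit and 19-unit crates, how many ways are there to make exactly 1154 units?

Need nonnegative integers with 30j + 19k = 1154.
gcd(30, 19) = 1, and 30·(7) + 19·(-11) = 1.
So (j₀, k₀) = (8078, -12694); general j = 8078 + 19t, k = -12694 - 30t.
j ≥ 0 ⇒ t ≥ -425; k ≥ 0 ⇒ t ≤ -424. That's 2 values of t.

2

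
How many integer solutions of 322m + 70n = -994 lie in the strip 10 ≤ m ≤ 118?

gcd(322, 70) = 14  (322 = 4×70 + 42, 70 = 1×42 + 28, 42 = 1×28 + 14, 28 = 2×14).
Back-substituting, 322×(2) + 70×(-9) = 14.
Scale by -71: particular solution (-142, 639); reduce m mod 5: (3, -28).
General solution: m = 3 + 5t, n = -28 - 23t for integer t.
10 ≤ 3 + 5t ≤ 118 gives t ∈ [2, 23], which is 22 values.

22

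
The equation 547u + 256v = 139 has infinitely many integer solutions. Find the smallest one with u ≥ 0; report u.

121

gcd(547, 256) = 1.
1 divides 139, so solutions exist.
By Bézout, 547×(-117) + 256×(250) = 1.
Scale by 139/1 = 139: (u₀, v₀) = (-16263, 34750).
General solution: u = -16263 + 256t, v = 34750 - 547t for integer t.
u ≥ 0: smallest is -16263 mod 256 = 121 (at t = 64), with v = -258.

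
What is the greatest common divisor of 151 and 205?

gcd(205, 151) = 1  (205 = 1·151 + 54, 151 = 2·54 + 43, 54 = 1·43 + 11, 43 = 3·11 + 10, 11 = 1·10 + 1, 10 = 10·1).

1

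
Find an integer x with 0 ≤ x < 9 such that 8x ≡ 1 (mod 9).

gcd(9, 8) = 1  (9 = 1×8 + 1, 8 = 8×1).
Back-substituting, 8×(-1) + 9×(1) = 1.
So 8×-1 ≡ 1 (mod 9), and -1 mod 9 = 8.

8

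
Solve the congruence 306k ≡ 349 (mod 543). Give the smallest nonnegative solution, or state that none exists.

gcd(543, 306) = 3.
3 does not divide 349, so the congruence has no solution.

no solution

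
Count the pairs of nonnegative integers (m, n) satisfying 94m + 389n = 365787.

10

gcd(389, 94) = 1.
By Bézout, 94×(-120) + 389×(29) = 1.
One solution: (320, 863).
General: m = 320 + 389t, n = 863 - 94t.
m ≥ 0 ⇒ t ≥ 0; n ≥ 0 ⇒ t ≤ 9. So t ∈ [0, 9]: 10 solutions.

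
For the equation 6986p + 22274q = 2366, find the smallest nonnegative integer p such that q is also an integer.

587

gcd(22274, 6986) = 14.
14 divides 2366, so solutions exist.
By Bézout, 6986×(220) + 22274×(-69) = 14.
Scale by 2366/14 = 169: (p₀, q₀) = (37180, -11661).
General solution: p = 37180 + 1591t, q = -11661 - 499t for integer t.
p ≥ 0: smallest is 37180 mod 1591 = 587 (at t = -23), with q = -184.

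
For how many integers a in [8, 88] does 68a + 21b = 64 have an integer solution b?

gcd(68, 21) = 1  (68 = 3*21 + 5, 21 = 4*5 + 1, 5 = 5*1).
Back-substituting, 68*(-4) + 21*(13) = 1.
Scale by 64: particular solution (-256, 832); reduce a mod 21: (17, -52).
General solution: a = 17 + 21t, b = -52 - 68t for integer t.
8 ≤ 17 + 21t ≤ 88 gives t ∈ [0, 3], which is 4 values.

4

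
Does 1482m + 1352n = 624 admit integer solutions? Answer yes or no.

yes

gcd(1482, 1352) = 26  (1482 = 1·1352 + 130, 1352 = 10·130 + 52, 130 = 2·52 + 26, 52 = 2·26).
26 divides 624, so integer solutions exist.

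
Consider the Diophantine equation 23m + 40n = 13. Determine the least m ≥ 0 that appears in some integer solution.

11

gcd(40, 23):
  40 = 1*23 + 17
  23 = 1*17 + 6
  17 = 2*6 + 5
  6 = 1*5 + 1
  5 = 5*1
so gcd(40, 23) = 1.
1 divides 13, so solutions exist.
Back-substitute for Bézout coefficients:
  1 = 6 - 1*5
  ... = 23*(7) + 40*(-4)
Scale by 13/1 = 13: (m₀, n₀) = (91, -52).
General solution: m = 91 + 40t, n = -52 - 23t for integer t.
m ≥ 0: smallest is 91 mod 40 = 11 (at t = -2), with n = -6.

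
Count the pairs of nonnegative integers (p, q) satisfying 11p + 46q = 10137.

20

gcd(46, 11) = 1  (46 = 4·11 + 2, 11 = 5·2 + 1, 2 = 2·1).
Back-substituting, 11·(21) + 46·(-5) = 1.
Scale by 10137: one solution is (212877, -50685). Reduce p mod 46: (35, 212).
General: p = 35 + 46t, q = 212 - 11t.
p ≥ 0 ⇒ t ≥ 0; q ≥ 0 ⇒ t ≤ 19. So t ∈ [0, 19]: 20 solutions.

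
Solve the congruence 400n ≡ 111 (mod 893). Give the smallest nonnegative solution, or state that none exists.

833

gcd(893, 400) = 1.
1 divides 111, so solutions exist.
By Bézout, 400*(96) + 893*(-43) = 1.
So 400*(96) ≡ 1 (mod 893); multiply by 111: n ≡ 10656 (mod 893).
Smallest nonnegative: n = 10656 mod 893 = 833.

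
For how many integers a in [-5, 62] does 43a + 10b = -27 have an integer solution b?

7

gcd(43, 10):
  43 = 4*10 + 3
  10 = 3*3 + 1
  3 = 3*1
so gcd(43, 10) = 1.
Back-substitute for Bézout coefficients:
  1 = 10 - 3*3
  ... = 43*(-3) + 10*(13)
Scale by -27: particular solution (81, -351); reduce a mod 10: (1, -7).
General solution: a = 1 + 10t, b = -7 - 43t for integer t.
-5 ≤ 1 + 10t ≤ 62 gives t ∈ [0, 6], which is 7 values.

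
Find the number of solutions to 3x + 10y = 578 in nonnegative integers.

19

gcd(10, 3):
  10 = 3×3 + 1
  3 = 3×1
so gcd(10, 3) = 1.
Back-substitute for Bézout coefficients:
  1 = 10 - 3×3
  ... = 3×(-3) + 10×(1)
Scale by 578: one solution is (-1734, 578). Reduce x mod 10: (6, 56).
General: x = 6 + 10t, y = 56 - 3t.
x ≥ 0 ⇒ t ≥ 0; y ≥ 0 ⇒ t ≤ 18. So t ∈ [0, 18]: 19 solutions.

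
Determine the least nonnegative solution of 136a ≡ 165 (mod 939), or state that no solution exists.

gcd(939, 136) = 1  (939 = 6×136 + 123, 136 = 1×123 + 13, 123 = 9×13 + 6, 13 = 2×6 + 1, 6 = 6×1).
1 divides 165, so solutions exist.
Back-substituting, 136×(145) + 939×(-21) = 1.
So 136×(145) ≡ 1 (mod 939); multiply by 165: a ≡ 23925 (mod 939).
Smallest nonnegative: a = 23925 mod 939 = 450.

450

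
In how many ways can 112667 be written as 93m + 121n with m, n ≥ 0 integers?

10

gcd(121, 93) = 1.
By Bézout, 93×(-13) + 121×(10) = 1.
One solution: (34, 905).
General: m = 34 + 121t, n = 905 - 93t.
m ≥ 0 ⇒ t ≥ 0; n ≥ 0 ⇒ t ≤ 9. So t ∈ [0, 9]: 10 solutions.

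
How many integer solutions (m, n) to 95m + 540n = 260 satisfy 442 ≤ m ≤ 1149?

gcd(540, 95):
  540 = 5·95 + 65
  95 = 1·65 + 30
  65 = 2·30 + 5
  30 = 6·5
so gcd(540, 95) = 5.
Back-substitute for Bézout coefficients:
  5 = 65 - 2·30
  ... = 95·(-17) + 540·(3)
Scale by 52: particular solution (-884, 156); reduce m mod 108: (88, -15).
General solution: m = 88 + 108t, n = -15 - 19t for integer t.
442 ≤ 88 + 108t ≤ 1149 gives t ∈ [4, 9], which is 6 values.

6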